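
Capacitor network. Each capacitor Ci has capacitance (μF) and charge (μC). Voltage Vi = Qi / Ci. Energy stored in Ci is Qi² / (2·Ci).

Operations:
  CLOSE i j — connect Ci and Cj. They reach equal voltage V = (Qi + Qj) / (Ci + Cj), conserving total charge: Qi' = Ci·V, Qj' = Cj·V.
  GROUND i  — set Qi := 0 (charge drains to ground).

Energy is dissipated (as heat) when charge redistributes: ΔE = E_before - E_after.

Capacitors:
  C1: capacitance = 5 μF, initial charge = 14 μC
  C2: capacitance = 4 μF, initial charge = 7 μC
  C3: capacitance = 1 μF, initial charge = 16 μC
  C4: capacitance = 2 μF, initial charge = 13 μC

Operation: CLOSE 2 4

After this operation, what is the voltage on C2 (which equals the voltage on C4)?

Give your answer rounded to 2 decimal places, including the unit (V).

Answer: 3.33 V

Derivation:
Initial: C1(5μF, Q=14μC, V=2.80V), C2(4μF, Q=7μC, V=1.75V), C3(1μF, Q=16μC, V=16.00V), C4(2μF, Q=13μC, V=6.50V)
Op 1: CLOSE 2-4: Q_total=20.00, C_total=6.00, V=3.33; Q2=13.33, Q4=6.67; dissipated=15.042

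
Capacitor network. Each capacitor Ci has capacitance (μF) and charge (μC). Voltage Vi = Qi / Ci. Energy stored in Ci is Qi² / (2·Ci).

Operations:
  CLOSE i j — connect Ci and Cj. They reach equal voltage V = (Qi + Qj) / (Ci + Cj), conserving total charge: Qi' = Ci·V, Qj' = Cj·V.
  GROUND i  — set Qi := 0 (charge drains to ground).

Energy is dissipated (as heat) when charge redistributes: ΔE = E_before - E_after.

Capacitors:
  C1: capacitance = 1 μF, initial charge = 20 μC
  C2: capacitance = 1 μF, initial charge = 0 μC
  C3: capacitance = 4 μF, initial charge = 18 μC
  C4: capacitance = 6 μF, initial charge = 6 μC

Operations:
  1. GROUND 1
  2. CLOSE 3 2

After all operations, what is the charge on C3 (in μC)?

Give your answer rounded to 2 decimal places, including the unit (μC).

Initial: C1(1μF, Q=20μC, V=20.00V), C2(1μF, Q=0μC, V=0.00V), C3(4μF, Q=18μC, V=4.50V), C4(6μF, Q=6μC, V=1.00V)
Op 1: GROUND 1: Q1=0; energy lost=200.000
Op 2: CLOSE 3-2: Q_total=18.00, C_total=5.00, V=3.60; Q3=14.40, Q2=3.60; dissipated=8.100
Final charges: Q1=0.00, Q2=3.60, Q3=14.40, Q4=6.00

Answer: 14.40 μC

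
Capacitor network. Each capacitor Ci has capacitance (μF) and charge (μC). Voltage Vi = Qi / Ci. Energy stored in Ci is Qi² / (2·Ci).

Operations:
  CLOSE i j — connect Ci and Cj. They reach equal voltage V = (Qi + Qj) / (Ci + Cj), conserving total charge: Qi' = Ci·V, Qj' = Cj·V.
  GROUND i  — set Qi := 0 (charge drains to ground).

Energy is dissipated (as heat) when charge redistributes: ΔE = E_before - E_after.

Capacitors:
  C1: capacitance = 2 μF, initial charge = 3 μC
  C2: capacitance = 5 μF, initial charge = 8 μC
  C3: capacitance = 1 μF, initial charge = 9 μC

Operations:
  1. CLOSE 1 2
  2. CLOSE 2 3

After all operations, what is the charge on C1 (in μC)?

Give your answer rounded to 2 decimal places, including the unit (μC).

Answer: 3.14 μC

Derivation:
Initial: C1(2μF, Q=3μC, V=1.50V), C2(5μF, Q=8μC, V=1.60V), C3(1μF, Q=9μC, V=9.00V)
Op 1: CLOSE 1-2: Q_total=11.00, C_total=7.00, V=1.57; Q1=3.14, Q2=7.86; dissipated=0.007
Op 2: CLOSE 2-3: Q_total=16.86, C_total=6.00, V=2.81; Q2=14.05, Q3=2.81; dissipated=22.993
Final charges: Q1=3.14, Q2=14.05, Q3=2.81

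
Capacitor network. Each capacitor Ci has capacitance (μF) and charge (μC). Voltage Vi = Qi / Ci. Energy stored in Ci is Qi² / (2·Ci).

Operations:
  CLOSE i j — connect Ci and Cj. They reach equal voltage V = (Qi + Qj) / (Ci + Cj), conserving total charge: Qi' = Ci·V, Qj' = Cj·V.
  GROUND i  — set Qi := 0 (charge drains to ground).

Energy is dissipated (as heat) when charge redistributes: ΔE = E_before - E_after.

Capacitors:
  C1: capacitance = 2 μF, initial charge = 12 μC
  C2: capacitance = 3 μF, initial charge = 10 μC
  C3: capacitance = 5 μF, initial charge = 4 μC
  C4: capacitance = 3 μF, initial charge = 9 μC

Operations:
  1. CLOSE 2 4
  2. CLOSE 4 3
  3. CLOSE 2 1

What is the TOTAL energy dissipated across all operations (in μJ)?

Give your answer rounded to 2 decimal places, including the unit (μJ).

Answer: 10.15 μJ

Derivation:
Initial: C1(2μF, Q=12μC, V=6.00V), C2(3μF, Q=10μC, V=3.33V), C3(5μF, Q=4μC, V=0.80V), C4(3μF, Q=9μC, V=3.00V)
Op 1: CLOSE 2-4: Q_total=19.00, C_total=6.00, V=3.17; Q2=9.50, Q4=9.50; dissipated=0.083
Op 2: CLOSE 4-3: Q_total=13.50, C_total=8.00, V=1.69; Q4=5.06, Q3=8.44; dissipated=5.251
Op 3: CLOSE 2-1: Q_total=21.50, C_total=5.00, V=4.30; Q2=12.90, Q1=8.60; dissipated=4.817
Total dissipated: 10.151 μJ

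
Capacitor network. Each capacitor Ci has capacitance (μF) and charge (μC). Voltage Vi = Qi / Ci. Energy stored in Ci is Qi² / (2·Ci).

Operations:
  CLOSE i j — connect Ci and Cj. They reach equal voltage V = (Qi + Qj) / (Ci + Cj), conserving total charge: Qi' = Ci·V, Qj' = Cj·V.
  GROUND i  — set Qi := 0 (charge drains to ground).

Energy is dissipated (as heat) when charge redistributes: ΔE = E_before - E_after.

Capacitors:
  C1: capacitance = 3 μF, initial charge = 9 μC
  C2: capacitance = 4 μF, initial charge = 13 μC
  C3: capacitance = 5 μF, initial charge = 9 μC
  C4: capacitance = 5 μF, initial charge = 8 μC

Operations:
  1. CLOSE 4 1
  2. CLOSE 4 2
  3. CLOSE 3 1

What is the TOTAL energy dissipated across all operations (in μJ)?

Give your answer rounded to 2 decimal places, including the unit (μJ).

Answer: 3.34 μJ

Derivation:
Initial: C1(3μF, Q=9μC, V=3.00V), C2(4μF, Q=13μC, V=3.25V), C3(5μF, Q=9μC, V=1.80V), C4(5μF, Q=8μC, V=1.60V)
Op 1: CLOSE 4-1: Q_total=17.00, C_total=8.00, V=2.12; Q4=10.62, Q1=6.38; dissipated=1.837
Op 2: CLOSE 4-2: Q_total=23.62, C_total=9.00, V=2.62; Q4=13.12, Q2=10.50; dissipated=1.406
Op 3: CLOSE 3-1: Q_total=15.38, C_total=8.00, V=1.92; Q3=9.61, Q1=5.77; dissipated=0.099
Total dissipated: 3.343 μJ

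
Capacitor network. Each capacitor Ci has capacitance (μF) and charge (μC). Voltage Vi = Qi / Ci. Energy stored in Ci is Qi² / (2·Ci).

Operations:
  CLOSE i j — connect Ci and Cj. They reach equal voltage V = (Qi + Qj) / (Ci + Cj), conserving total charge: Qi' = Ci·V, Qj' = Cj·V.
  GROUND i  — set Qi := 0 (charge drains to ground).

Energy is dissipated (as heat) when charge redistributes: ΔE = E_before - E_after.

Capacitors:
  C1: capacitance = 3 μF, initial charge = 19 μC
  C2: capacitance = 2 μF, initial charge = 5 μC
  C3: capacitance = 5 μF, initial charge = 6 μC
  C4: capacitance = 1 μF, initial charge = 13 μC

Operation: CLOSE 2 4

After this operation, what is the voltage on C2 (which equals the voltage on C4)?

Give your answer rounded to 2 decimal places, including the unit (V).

Initial: C1(3μF, Q=19μC, V=6.33V), C2(2μF, Q=5μC, V=2.50V), C3(5μF, Q=6μC, V=1.20V), C4(1μF, Q=13μC, V=13.00V)
Op 1: CLOSE 2-4: Q_total=18.00, C_total=3.00, V=6.00; Q2=12.00, Q4=6.00; dissipated=36.750

Answer: 6.00 V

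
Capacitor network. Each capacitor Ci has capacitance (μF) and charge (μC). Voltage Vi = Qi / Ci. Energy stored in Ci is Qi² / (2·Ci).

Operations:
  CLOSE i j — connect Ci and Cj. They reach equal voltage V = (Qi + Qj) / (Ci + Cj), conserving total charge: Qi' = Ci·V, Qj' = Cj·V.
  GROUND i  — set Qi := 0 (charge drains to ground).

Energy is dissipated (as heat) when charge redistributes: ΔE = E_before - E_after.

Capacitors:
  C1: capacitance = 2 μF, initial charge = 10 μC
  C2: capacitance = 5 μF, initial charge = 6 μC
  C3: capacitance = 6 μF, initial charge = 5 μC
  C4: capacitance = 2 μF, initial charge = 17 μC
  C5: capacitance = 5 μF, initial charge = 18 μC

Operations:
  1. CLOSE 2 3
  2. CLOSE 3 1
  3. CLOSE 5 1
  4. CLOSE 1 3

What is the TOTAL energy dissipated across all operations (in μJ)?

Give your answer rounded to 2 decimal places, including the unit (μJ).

Initial: C1(2μF, Q=10μC, V=5.00V), C2(5μF, Q=6μC, V=1.20V), C3(6μF, Q=5μC, V=0.83V), C4(2μF, Q=17μC, V=8.50V), C5(5μF, Q=18μC, V=3.60V)
Op 1: CLOSE 2-3: Q_total=11.00, C_total=11.00, V=1.00; Q2=5.00, Q3=6.00; dissipated=0.183
Op 2: CLOSE 3-1: Q_total=16.00, C_total=8.00, V=2.00; Q3=12.00, Q1=4.00; dissipated=12.000
Op 3: CLOSE 5-1: Q_total=22.00, C_total=7.00, V=3.14; Q5=15.71, Q1=6.29; dissipated=1.829
Op 4: CLOSE 1-3: Q_total=18.29, C_total=8.00, V=2.29; Q1=4.57, Q3=13.71; dissipated=0.980
Total dissipated: 14.991 μJ

Answer: 14.99 μJ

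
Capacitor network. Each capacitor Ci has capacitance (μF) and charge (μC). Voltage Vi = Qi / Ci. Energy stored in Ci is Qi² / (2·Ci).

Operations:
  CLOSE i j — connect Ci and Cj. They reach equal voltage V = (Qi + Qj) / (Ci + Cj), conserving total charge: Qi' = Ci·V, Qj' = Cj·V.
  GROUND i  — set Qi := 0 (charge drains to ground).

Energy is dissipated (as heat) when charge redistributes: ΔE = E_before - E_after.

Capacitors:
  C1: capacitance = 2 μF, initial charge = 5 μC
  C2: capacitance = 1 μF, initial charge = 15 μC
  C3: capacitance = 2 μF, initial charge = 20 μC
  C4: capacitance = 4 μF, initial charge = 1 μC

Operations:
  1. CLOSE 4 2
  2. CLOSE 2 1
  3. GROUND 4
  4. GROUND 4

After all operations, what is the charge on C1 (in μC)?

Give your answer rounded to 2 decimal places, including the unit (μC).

Initial: C1(2μF, Q=5μC, V=2.50V), C2(1μF, Q=15μC, V=15.00V), C3(2μF, Q=20μC, V=10.00V), C4(4μF, Q=1μC, V=0.25V)
Op 1: CLOSE 4-2: Q_total=16.00, C_total=5.00, V=3.20; Q4=12.80, Q2=3.20; dissipated=87.025
Op 2: CLOSE 2-1: Q_total=8.20, C_total=3.00, V=2.73; Q2=2.73, Q1=5.47; dissipated=0.163
Op 3: GROUND 4: Q4=0; energy lost=20.480
Op 4: GROUND 4: Q4=0; energy lost=0.000
Final charges: Q1=5.47, Q2=2.73, Q3=20.00, Q4=0.00

Answer: 5.47 μC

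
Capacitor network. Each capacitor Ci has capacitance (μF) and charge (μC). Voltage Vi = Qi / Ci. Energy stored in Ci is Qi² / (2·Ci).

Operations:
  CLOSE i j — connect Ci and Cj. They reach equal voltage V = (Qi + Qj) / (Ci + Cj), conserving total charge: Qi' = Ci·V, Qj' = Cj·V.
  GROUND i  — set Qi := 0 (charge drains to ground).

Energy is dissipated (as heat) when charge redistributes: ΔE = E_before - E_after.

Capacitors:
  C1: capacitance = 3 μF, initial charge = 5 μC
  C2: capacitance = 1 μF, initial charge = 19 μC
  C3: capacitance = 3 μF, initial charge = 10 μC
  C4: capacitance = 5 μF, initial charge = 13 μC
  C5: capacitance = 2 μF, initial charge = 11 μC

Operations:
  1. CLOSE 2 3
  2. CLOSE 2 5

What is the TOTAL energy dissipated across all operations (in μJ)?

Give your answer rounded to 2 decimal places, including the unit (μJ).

Answer: 93.06 μJ

Derivation:
Initial: C1(3μF, Q=5μC, V=1.67V), C2(1μF, Q=19μC, V=19.00V), C3(3μF, Q=10μC, V=3.33V), C4(5μF, Q=13μC, V=2.60V), C5(2μF, Q=11μC, V=5.50V)
Op 1: CLOSE 2-3: Q_total=29.00, C_total=4.00, V=7.25; Q2=7.25, Q3=21.75; dissipated=92.042
Op 2: CLOSE 2-5: Q_total=18.25, C_total=3.00, V=6.08; Q2=6.08, Q5=12.17; dissipated=1.021
Total dissipated: 93.062 μJ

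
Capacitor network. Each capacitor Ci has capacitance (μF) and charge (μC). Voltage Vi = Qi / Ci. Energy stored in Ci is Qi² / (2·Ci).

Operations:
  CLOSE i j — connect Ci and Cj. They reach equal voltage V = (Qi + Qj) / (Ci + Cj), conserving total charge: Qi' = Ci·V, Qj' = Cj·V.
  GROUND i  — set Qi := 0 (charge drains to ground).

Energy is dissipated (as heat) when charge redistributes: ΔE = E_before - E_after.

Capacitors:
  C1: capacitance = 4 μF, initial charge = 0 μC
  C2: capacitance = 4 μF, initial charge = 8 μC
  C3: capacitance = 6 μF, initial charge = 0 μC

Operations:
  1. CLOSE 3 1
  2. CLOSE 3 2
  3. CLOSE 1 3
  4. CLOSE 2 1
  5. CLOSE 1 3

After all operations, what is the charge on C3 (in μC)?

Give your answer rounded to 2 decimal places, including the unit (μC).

Initial: C1(4μF, Q=0μC, V=0.00V), C2(4μF, Q=8μC, V=2.00V), C3(6μF, Q=0μC, V=0.00V)
Op 1: CLOSE 3-1: Q_total=0.00, C_total=10.00, V=0.00; Q3=0.00, Q1=0.00; dissipated=0.000
Op 2: CLOSE 3-2: Q_total=8.00, C_total=10.00, V=0.80; Q3=4.80, Q2=3.20; dissipated=4.800
Op 3: CLOSE 1-3: Q_total=4.80, C_total=10.00, V=0.48; Q1=1.92, Q3=2.88; dissipated=0.768
Op 4: CLOSE 2-1: Q_total=5.12, C_total=8.00, V=0.64; Q2=2.56, Q1=2.56; dissipated=0.102
Op 5: CLOSE 1-3: Q_total=5.44, C_total=10.00, V=0.54; Q1=2.18, Q3=3.26; dissipated=0.031
Final charges: Q1=2.18, Q2=2.56, Q3=3.26

Answer: 3.26 μC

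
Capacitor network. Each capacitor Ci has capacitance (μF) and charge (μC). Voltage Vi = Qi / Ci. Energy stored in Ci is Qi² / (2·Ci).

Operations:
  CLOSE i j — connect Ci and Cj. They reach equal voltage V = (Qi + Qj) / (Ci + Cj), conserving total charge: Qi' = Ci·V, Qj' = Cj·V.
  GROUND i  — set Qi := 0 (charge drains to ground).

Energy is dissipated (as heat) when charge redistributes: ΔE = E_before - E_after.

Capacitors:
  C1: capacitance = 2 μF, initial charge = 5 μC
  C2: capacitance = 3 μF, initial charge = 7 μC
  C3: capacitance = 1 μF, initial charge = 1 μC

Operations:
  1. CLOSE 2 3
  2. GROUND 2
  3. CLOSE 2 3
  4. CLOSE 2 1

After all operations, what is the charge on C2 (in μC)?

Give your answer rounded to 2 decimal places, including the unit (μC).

Initial: C1(2μF, Q=5μC, V=2.50V), C2(3μF, Q=7μC, V=2.33V), C3(1μF, Q=1μC, V=1.00V)
Op 1: CLOSE 2-3: Q_total=8.00, C_total=4.00, V=2.00; Q2=6.00, Q3=2.00; dissipated=0.667
Op 2: GROUND 2: Q2=0; energy lost=6.000
Op 3: CLOSE 2-3: Q_total=2.00, C_total=4.00, V=0.50; Q2=1.50, Q3=0.50; dissipated=1.500
Op 4: CLOSE 2-1: Q_total=6.50, C_total=5.00, V=1.30; Q2=3.90, Q1=2.60; dissipated=2.400
Final charges: Q1=2.60, Q2=3.90, Q3=0.50

Answer: 3.90 μC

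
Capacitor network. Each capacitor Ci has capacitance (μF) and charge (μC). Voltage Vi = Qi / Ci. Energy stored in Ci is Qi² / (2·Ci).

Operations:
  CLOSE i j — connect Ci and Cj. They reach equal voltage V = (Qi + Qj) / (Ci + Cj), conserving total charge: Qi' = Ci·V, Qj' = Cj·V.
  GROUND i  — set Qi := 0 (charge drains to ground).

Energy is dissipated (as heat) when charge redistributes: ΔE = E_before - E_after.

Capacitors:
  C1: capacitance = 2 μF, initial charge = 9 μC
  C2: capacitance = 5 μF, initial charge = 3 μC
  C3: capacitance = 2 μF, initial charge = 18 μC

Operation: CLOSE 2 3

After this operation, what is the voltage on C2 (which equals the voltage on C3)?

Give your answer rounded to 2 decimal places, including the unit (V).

Initial: C1(2μF, Q=9μC, V=4.50V), C2(5μF, Q=3μC, V=0.60V), C3(2μF, Q=18μC, V=9.00V)
Op 1: CLOSE 2-3: Q_total=21.00, C_total=7.00, V=3.00; Q2=15.00, Q3=6.00; dissipated=50.400

Answer: 3.00 V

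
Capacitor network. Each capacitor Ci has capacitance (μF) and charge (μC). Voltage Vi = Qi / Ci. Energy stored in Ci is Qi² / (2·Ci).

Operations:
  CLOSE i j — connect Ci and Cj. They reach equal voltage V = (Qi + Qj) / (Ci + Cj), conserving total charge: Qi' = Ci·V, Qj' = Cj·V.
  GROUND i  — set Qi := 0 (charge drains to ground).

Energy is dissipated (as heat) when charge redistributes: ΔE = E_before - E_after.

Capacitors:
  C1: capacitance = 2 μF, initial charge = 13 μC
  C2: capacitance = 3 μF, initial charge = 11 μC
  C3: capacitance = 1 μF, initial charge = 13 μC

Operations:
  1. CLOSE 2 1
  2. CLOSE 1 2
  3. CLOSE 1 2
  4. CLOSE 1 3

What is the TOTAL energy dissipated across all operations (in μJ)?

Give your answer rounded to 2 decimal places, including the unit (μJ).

Answer: 27.23 μJ

Derivation:
Initial: C1(2μF, Q=13μC, V=6.50V), C2(3μF, Q=11μC, V=3.67V), C3(1μF, Q=13μC, V=13.00V)
Op 1: CLOSE 2-1: Q_total=24.00, C_total=5.00, V=4.80; Q2=14.40, Q1=9.60; dissipated=4.817
Op 2: CLOSE 1-2: Q_total=24.00, C_total=5.00, V=4.80; Q1=9.60, Q2=14.40; dissipated=0.000
Op 3: CLOSE 1-2: Q_total=24.00, C_total=5.00, V=4.80; Q1=9.60, Q2=14.40; dissipated=0.000
Op 4: CLOSE 1-3: Q_total=22.60, C_total=3.00, V=7.53; Q1=15.07, Q3=7.53; dissipated=22.413
Total dissipated: 27.230 μJ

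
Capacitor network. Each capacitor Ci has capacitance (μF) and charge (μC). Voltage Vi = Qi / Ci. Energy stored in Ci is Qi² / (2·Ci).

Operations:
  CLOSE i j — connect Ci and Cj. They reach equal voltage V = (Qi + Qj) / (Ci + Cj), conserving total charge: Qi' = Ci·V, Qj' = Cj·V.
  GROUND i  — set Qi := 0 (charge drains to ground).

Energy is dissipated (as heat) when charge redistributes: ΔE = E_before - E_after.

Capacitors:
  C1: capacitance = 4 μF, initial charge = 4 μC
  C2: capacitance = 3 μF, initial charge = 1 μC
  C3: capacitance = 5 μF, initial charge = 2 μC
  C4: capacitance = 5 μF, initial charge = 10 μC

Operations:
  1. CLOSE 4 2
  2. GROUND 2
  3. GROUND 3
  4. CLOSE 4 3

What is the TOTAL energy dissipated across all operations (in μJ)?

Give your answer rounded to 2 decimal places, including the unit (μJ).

Initial: C1(4μF, Q=4μC, V=1.00V), C2(3μF, Q=1μC, V=0.33V), C3(5μF, Q=2μC, V=0.40V), C4(5μF, Q=10μC, V=2.00V)
Op 1: CLOSE 4-2: Q_total=11.00, C_total=8.00, V=1.38; Q4=6.88, Q2=4.12; dissipated=2.604
Op 2: GROUND 2: Q2=0; energy lost=2.836
Op 3: GROUND 3: Q3=0; energy lost=0.400
Op 4: CLOSE 4-3: Q_total=6.88, C_total=10.00, V=0.69; Q4=3.44, Q3=3.44; dissipated=2.363
Total dissipated: 8.203 μJ

Answer: 8.20 μJ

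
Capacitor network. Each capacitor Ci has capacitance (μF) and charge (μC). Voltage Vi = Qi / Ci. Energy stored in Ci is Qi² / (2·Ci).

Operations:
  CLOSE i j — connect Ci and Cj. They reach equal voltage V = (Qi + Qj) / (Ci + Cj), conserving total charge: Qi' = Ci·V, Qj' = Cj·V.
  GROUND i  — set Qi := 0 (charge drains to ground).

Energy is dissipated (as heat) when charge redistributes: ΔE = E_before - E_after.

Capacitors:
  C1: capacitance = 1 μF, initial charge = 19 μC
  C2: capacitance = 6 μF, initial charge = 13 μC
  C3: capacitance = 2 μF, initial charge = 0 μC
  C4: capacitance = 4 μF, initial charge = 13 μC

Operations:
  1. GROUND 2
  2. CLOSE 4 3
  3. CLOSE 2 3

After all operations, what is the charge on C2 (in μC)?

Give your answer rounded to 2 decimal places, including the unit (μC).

Initial: C1(1μF, Q=19μC, V=19.00V), C2(6μF, Q=13μC, V=2.17V), C3(2μF, Q=0μC, V=0.00V), C4(4μF, Q=13μC, V=3.25V)
Op 1: GROUND 2: Q2=0; energy lost=14.083
Op 2: CLOSE 4-3: Q_total=13.00, C_total=6.00, V=2.17; Q4=8.67, Q3=4.33; dissipated=7.042
Op 3: CLOSE 2-3: Q_total=4.33, C_total=8.00, V=0.54; Q2=3.25, Q3=1.08; dissipated=3.521
Final charges: Q1=19.00, Q2=3.25, Q3=1.08, Q4=8.67

Answer: 3.25 μC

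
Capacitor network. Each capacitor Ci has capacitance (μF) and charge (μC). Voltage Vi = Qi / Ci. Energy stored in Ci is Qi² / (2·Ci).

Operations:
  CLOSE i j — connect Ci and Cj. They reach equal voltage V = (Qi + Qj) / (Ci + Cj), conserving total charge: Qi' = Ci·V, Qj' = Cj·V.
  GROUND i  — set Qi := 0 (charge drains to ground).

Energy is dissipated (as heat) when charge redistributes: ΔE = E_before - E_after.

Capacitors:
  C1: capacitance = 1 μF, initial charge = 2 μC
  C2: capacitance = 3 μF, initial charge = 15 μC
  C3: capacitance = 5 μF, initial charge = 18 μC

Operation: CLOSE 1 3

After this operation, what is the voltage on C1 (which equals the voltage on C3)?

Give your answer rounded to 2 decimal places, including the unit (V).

Answer: 3.33 V

Derivation:
Initial: C1(1μF, Q=2μC, V=2.00V), C2(3μF, Q=15μC, V=5.00V), C3(5μF, Q=18μC, V=3.60V)
Op 1: CLOSE 1-3: Q_total=20.00, C_total=6.00, V=3.33; Q1=3.33, Q3=16.67; dissipated=1.067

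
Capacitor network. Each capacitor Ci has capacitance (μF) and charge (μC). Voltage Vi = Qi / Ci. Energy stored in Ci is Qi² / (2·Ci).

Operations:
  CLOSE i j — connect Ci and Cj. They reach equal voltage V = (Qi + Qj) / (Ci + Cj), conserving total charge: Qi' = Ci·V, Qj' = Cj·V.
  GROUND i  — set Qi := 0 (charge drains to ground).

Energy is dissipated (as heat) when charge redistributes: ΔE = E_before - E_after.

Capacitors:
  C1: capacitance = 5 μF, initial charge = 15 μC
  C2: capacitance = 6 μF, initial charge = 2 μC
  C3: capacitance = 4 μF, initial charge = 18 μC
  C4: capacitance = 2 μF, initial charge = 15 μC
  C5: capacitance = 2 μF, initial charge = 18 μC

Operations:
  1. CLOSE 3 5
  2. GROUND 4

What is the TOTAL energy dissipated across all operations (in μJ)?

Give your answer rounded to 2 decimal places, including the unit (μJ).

Answer: 69.75 μJ

Derivation:
Initial: C1(5μF, Q=15μC, V=3.00V), C2(6μF, Q=2μC, V=0.33V), C3(4μF, Q=18μC, V=4.50V), C4(2μF, Q=15μC, V=7.50V), C5(2μF, Q=18μC, V=9.00V)
Op 1: CLOSE 3-5: Q_total=36.00, C_total=6.00, V=6.00; Q3=24.00, Q5=12.00; dissipated=13.500
Op 2: GROUND 4: Q4=0; energy lost=56.250
Total dissipated: 69.750 μJ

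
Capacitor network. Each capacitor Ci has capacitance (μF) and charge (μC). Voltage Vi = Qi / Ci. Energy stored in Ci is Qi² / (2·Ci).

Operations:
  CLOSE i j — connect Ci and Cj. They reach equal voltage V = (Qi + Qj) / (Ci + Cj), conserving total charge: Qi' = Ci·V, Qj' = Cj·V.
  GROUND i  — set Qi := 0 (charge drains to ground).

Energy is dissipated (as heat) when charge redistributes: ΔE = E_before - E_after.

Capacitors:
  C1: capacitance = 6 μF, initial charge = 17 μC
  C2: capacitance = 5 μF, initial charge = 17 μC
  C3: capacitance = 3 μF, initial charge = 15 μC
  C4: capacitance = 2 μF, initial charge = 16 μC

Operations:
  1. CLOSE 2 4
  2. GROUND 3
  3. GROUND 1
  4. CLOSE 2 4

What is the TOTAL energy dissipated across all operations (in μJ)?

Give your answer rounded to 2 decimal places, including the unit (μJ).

Initial: C1(6μF, Q=17μC, V=2.83V), C2(5μF, Q=17μC, V=3.40V), C3(3μF, Q=15μC, V=5.00V), C4(2μF, Q=16μC, V=8.00V)
Op 1: CLOSE 2-4: Q_total=33.00, C_total=7.00, V=4.71; Q2=23.57, Q4=9.43; dissipated=15.114
Op 2: GROUND 3: Q3=0; energy lost=37.500
Op 3: GROUND 1: Q1=0; energy lost=24.083
Op 4: CLOSE 2-4: Q_total=33.00, C_total=7.00, V=4.71; Q2=23.57, Q4=9.43; dissipated=0.000
Total dissipated: 76.698 μJ

Answer: 76.70 μJ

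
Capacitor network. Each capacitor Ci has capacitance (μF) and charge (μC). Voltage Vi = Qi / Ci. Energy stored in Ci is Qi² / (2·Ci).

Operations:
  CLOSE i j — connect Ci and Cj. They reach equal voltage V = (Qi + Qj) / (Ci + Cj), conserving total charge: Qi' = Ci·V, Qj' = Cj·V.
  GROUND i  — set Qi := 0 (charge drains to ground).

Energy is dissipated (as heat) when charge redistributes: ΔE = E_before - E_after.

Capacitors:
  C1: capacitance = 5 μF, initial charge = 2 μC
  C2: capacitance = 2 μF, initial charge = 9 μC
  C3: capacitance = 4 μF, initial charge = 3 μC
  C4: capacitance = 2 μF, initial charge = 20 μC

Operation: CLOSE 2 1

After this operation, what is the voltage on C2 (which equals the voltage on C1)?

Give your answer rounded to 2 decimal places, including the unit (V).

Answer: 1.57 V

Derivation:
Initial: C1(5μF, Q=2μC, V=0.40V), C2(2μF, Q=9μC, V=4.50V), C3(4μF, Q=3μC, V=0.75V), C4(2μF, Q=20μC, V=10.00V)
Op 1: CLOSE 2-1: Q_total=11.00, C_total=7.00, V=1.57; Q2=3.14, Q1=7.86; dissipated=12.007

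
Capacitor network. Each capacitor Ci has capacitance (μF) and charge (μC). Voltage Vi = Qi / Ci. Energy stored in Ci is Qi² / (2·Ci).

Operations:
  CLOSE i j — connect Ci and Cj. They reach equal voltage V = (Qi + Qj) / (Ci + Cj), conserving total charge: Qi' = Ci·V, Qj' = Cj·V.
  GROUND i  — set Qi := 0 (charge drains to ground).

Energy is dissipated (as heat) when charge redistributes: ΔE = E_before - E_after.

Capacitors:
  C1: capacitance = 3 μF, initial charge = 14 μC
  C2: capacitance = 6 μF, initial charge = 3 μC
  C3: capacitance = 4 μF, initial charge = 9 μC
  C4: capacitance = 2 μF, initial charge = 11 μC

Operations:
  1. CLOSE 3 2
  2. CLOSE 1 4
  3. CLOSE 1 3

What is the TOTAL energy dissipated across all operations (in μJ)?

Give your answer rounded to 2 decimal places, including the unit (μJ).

Initial: C1(3μF, Q=14μC, V=4.67V), C2(6μF, Q=3μC, V=0.50V), C3(4μF, Q=9μC, V=2.25V), C4(2μF, Q=11μC, V=5.50V)
Op 1: CLOSE 3-2: Q_total=12.00, C_total=10.00, V=1.20; Q3=4.80, Q2=7.20; dissipated=3.675
Op 2: CLOSE 1-4: Q_total=25.00, C_total=5.00, V=5.00; Q1=15.00, Q4=10.00; dissipated=0.417
Op 3: CLOSE 1-3: Q_total=19.80, C_total=7.00, V=2.83; Q1=8.49, Q3=11.31; dissipated=12.377
Total dissipated: 16.469 μJ

Answer: 16.47 μJ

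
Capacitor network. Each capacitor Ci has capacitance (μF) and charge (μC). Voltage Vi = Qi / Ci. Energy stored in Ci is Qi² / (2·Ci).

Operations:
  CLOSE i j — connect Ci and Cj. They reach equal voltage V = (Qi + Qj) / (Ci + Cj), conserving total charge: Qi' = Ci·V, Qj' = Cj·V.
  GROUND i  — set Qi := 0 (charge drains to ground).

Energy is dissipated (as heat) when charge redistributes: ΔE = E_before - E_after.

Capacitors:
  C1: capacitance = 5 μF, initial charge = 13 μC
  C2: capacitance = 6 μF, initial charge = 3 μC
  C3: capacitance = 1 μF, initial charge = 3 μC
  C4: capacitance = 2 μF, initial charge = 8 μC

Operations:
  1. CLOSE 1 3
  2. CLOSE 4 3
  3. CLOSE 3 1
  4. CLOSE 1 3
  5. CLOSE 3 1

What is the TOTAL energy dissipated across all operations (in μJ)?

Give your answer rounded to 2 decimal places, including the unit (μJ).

Initial: C1(5μF, Q=13μC, V=2.60V), C2(6μF, Q=3μC, V=0.50V), C3(1μF, Q=3μC, V=3.00V), C4(2μF, Q=8μC, V=4.00V)
Op 1: CLOSE 1-3: Q_total=16.00, C_total=6.00, V=2.67; Q1=13.33, Q3=2.67; dissipated=0.067
Op 2: CLOSE 4-3: Q_total=10.67, C_total=3.00, V=3.56; Q4=7.11, Q3=3.56; dissipated=0.593
Op 3: CLOSE 3-1: Q_total=16.89, C_total=6.00, V=2.81; Q3=2.81, Q1=14.07; dissipated=0.329
Op 4: CLOSE 1-3: Q_total=16.89, C_total=6.00, V=2.81; Q1=14.07, Q3=2.81; dissipated=0.000
Op 5: CLOSE 3-1: Q_total=16.89, C_total=6.00, V=2.81; Q3=2.81, Q1=14.07; dissipated=0.000
Total dissipated: 0.988 μJ

Answer: 0.99 μJ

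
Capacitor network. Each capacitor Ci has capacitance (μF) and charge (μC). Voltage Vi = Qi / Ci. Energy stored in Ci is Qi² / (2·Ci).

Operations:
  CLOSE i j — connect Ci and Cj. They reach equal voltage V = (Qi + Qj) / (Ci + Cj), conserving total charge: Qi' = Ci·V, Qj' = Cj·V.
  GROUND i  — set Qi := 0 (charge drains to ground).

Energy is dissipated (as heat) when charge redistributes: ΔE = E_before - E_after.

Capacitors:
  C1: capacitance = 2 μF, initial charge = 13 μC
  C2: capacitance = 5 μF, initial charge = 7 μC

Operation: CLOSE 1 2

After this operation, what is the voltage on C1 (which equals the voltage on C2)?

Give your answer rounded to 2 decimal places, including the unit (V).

Answer: 2.86 V

Derivation:
Initial: C1(2μF, Q=13μC, V=6.50V), C2(5μF, Q=7μC, V=1.40V)
Op 1: CLOSE 1-2: Q_total=20.00, C_total=7.00, V=2.86; Q1=5.71, Q2=14.29; dissipated=18.579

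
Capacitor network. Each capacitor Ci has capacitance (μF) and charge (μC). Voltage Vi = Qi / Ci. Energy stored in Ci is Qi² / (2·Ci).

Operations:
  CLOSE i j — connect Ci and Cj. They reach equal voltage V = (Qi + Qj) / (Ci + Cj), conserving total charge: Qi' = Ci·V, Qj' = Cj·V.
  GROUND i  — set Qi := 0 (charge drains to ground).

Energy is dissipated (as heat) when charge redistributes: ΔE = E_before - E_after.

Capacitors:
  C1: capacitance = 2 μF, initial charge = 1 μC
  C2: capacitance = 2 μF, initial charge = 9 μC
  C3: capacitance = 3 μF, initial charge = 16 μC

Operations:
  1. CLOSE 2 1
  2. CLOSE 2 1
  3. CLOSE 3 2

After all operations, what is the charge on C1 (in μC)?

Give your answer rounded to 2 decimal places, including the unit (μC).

Initial: C1(2μF, Q=1μC, V=0.50V), C2(2μF, Q=9μC, V=4.50V), C3(3μF, Q=16μC, V=5.33V)
Op 1: CLOSE 2-1: Q_total=10.00, C_total=4.00, V=2.50; Q2=5.00, Q1=5.00; dissipated=8.000
Op 2: CLOSE 2-1: Q_total=10.00, C_total=4.00, V=2.50; Q2=5.00, Q1=5.00; dissipated=0.000
Op 3: CLOSE 3-2: Q_total=21.00, C_total=5.00, V=4.20; Q3=12.60, Q2=8.40; dissipated=4.817
Final charges: Q1=5.00, Q2=8.40, Q3=12.60

Answer: 5.00 μC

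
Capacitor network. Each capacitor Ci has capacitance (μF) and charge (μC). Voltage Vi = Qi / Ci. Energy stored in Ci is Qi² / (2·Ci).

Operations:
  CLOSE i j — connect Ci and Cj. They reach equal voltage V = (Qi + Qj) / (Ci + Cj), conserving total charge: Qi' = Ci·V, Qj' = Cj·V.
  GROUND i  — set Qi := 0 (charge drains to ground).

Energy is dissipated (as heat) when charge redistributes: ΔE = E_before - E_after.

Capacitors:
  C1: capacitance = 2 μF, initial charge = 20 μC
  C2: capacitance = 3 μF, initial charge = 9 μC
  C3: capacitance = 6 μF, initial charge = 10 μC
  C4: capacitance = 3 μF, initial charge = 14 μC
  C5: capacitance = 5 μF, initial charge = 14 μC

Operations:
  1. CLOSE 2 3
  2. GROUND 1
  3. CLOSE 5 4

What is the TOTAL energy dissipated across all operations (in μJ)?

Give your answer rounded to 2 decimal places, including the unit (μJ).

Initial: C1(2μF, Q=20μC, V=10.00V), C2(3μF, Q=9μC, V=3.00V), C3(6μF, Q=10μC, V=1.67V), C4(3μF, Q=14μC, V=4.67V), C5(5μF, Q=14μC, V=2.80V)
Op 1: CLOSE 2-3: Q_total=19.00, C_total=9.00, V=2.11; Q2=6.33, Q3=12.67; dissipated=1.778
Op 2: GROUND 1: Q1=0; energy lost=100.000
Op 3: CLOSE 5-4: Q_total=28.00, C_total=8.00, V=3.50; Q5=17.50, Q4=10.50; dissipated=3.267
Total dissipated: 105.044 μJ

Answer: 105.04 μJ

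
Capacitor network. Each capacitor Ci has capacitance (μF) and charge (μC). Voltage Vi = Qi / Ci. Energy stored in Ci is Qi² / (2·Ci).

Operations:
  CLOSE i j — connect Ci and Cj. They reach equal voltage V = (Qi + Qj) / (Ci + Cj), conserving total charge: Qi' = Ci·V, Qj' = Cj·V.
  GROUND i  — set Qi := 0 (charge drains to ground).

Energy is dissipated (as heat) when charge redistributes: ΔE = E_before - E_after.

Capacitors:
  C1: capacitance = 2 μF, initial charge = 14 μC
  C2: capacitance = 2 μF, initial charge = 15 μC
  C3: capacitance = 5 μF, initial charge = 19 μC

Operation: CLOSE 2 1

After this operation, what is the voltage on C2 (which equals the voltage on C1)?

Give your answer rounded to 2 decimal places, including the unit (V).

Answer: 7.25 V

Derivation:
Initial: C1(2μF, Q=14μC, V=7.00V), C2(2μF, Q=15μC, V=7.50V), C3(5μF, Q=19μC, V=3.80V)
Op 1: CLOSE 2-1: Q_total=29.00, C_total=4.00, V=7.25; Q2=14.50, Q1=14.50; dissipated=0.125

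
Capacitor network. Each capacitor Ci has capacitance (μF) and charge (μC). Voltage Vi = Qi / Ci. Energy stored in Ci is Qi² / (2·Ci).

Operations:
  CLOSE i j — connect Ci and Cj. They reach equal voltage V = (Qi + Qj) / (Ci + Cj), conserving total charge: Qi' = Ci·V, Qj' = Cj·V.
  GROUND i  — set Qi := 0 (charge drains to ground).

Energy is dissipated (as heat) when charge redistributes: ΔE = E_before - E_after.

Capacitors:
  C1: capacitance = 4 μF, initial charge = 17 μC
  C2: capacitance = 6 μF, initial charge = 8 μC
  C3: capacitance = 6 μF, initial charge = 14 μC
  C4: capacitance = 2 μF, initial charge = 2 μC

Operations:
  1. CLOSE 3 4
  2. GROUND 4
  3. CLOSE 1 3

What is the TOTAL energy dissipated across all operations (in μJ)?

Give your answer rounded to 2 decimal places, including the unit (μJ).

Initial: C1(4μF, Q=17μC, V=4.25V), C2(6μF, Q=8μC, V=1.33V), C3(6μF, Q=14μC, V=2.33V), C4(2μF, Q=2μC, V=1.00V)
Op 1: CLOSE 3-4: Q_total=16.00, C_total=8.00, V=2.00; Q3=12.00, Q4=4.00; dissipated=1.333
Op 2: GROUND 4: Q4=0; energy lost=4.000
Op 3: CLOSE 1-3: Q_total=29.00, C_total=10.00, V=2.90; Q1=11.60, Q3=17.40; dissipated=6.075
Total dissipated: 11.408 μJ

Answer: 11.41 μJ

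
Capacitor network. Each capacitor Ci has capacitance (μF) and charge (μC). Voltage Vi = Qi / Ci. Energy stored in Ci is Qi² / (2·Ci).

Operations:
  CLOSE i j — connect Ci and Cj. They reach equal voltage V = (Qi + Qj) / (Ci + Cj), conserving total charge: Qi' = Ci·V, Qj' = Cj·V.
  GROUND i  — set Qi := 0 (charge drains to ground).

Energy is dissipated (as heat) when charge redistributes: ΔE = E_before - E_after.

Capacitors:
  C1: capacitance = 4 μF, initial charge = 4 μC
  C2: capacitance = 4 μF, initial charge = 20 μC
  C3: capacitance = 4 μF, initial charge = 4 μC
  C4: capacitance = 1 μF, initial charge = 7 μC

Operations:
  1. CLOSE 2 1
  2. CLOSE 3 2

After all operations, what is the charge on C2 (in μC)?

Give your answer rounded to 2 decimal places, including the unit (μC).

Answer: 8.00 μC

Derivation:
Initial: C1(4μF, Q=4μC, V=1.00V), C2(4μF, Q=20μC, V=5.00V), C3(4μF, Q=4μC, V=1.00V), C4(1μF, Q=7μC, V=7.00V)
Op 1: CLOSE 2-1: Q_total=24.00, C_total=8.00, V=3.00; Q2=12.00, Q1=12.00; dissipated=16.000
Op 2: CLOSE 3-2: Q_total=16.00, C_total=8.00, V=2.00; Q3=8.00, Q2=8.00; dissipated=4.000
Final charges: Q1=12.00, Q2=8.00, Q3=8.00, Q4=7.00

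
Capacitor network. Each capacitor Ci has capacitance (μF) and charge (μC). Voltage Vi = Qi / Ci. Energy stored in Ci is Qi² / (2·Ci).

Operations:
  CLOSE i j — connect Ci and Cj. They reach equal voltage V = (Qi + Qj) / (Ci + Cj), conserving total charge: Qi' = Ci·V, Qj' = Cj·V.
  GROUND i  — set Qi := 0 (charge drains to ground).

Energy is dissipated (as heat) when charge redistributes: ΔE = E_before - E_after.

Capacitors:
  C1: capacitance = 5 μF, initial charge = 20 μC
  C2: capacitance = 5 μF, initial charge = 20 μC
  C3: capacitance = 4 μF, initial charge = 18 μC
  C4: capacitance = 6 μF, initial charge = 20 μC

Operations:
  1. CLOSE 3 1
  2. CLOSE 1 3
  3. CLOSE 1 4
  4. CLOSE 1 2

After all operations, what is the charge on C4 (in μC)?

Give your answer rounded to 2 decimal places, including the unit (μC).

Initial: C1(5μF, Q=20μC, V=4.00V), C2(5μF, Q=20μC, V=4.00V), C3(4μF, Q=18μC, V=4.50V), C4(6μF, Q=20μC, V=3.33V)
Op 1: CLOSE 3-1: Q_total=38.00, C_total=9.00, V=4.22; Q3=16.89, Q1=21.11; dissipated=0.278
Op 2: CLOSE 1-3: Q_total=38.00, C_total=9.00, V=4.22; Q1=21.11, Q3=16.89; dissipated=0.000
Op 3: CLOSE 1-4: Q_total=41.11, C_total=11.00, V=3.74; Q1=18.69, Q4=22.42; dissipated=1.077
Op 4: CLOSE 1-2: Q_total=38.69, C_total=10.00, V=3.87; Q1=19.34, Q2=19.34; dissipated=0.086
Final charges: Q1=19.34, Q2=19.34, Q3=16.89, Q4=22.42

Answer: 22.42 μC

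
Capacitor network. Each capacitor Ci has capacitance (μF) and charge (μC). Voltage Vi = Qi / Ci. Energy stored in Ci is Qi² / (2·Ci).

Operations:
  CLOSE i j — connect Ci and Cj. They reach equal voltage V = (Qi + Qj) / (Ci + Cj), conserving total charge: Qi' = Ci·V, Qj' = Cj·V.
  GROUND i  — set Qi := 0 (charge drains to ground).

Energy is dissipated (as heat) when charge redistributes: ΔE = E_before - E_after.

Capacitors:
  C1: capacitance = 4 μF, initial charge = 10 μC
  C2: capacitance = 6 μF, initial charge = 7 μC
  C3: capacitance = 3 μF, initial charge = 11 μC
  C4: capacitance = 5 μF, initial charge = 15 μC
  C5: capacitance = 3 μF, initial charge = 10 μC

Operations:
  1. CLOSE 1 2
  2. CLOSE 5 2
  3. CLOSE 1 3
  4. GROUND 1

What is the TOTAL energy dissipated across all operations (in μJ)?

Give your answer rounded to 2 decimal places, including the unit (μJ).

Initial: C1(4μF, Q=10μC, V=2.50V), C2(6μF, Q=7μC, V=1.17V), C3(3μF, Q=11μC, V=3.67V), C4(5μF, Q=15μC, V=3.00V), C5(3μF, Q=10μC, V=3.33V)
Op 1: CLOSE 1-2: Q_total=17.00, C_total=10.00, V=1.70; Q1=6.80, Q2=10.20; dissipated=2.133
Op 2: CLOSE 5-2: Q_total=20.20, C_total=9.00, V=2.24; Q5=6.73, Q2=13.47; dissipated=2.668
Op 3: CLOSE 1-3: Q_total=17.80, C_total=7.00, V=2.54; Q1=10.17, Q3=7.63; dissipated=3.315
Op 4: GROUND 1: Q1=0; energy lost=12.932
Total dissipated: 21.049 μJ

Answer: 21.05 μJ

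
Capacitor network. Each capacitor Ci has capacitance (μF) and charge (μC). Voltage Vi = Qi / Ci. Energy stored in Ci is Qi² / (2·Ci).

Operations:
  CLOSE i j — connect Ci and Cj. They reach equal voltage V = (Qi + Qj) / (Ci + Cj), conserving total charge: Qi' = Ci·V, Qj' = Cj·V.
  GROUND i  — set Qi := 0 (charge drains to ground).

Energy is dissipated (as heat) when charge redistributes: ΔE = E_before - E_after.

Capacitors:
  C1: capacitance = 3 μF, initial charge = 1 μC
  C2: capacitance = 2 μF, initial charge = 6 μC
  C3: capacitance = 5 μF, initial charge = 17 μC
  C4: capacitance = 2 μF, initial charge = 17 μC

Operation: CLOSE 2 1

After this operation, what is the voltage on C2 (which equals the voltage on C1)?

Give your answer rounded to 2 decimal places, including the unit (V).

Initial: C1(3μF, Q=1μC, V=0.33V), C2(2μF, Q=6μC, V=3.00V), C3(5μF, Q=17μC, V=3.40V), C4(2μF, Q=17μC, V=8.50V)
Op 1: CLOSE 2-1: Q_total=7.00, C_total=5.00, V=1.40; Q2=2.80, Q1=4.20; dissipated=4.267

Answer: 1.40 V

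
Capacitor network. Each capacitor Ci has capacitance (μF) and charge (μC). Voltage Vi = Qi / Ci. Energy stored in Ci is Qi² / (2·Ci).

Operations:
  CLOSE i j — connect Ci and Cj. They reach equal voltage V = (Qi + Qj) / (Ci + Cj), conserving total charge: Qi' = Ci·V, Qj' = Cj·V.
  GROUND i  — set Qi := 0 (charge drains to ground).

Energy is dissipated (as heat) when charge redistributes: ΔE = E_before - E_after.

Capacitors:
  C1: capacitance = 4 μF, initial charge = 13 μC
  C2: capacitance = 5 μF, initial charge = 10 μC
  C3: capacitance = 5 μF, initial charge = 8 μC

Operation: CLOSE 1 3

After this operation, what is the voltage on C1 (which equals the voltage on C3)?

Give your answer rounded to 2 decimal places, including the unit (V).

Initial: C1(4μF, Q=13μC, V=3.25V), C2(5μF, Q=10μC, V=2.00V), C3(5μF, Q=8μC, V=1.60V)
Op 1: CLOSE 1-3: Q_total=21.00, C_total=9.00, V=2.33; Q1=9.33, Q3=11.67; dissipated=3.025

Answer: 2.33 V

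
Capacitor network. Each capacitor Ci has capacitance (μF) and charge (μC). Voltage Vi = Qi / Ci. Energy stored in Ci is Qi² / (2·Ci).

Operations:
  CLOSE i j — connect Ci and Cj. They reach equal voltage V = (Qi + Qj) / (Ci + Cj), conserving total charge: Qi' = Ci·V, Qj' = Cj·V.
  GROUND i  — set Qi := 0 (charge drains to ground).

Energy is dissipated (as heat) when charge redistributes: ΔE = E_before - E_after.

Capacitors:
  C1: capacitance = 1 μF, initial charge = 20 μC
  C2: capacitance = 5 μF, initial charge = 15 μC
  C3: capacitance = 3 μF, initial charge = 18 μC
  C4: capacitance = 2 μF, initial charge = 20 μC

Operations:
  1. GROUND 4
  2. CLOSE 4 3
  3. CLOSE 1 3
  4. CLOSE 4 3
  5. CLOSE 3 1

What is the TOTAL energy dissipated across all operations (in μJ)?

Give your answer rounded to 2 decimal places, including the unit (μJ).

Answer: 233.55 μJ

Derivation:
Initial: C1(1μF, Q=20μC, V=20.00V), C2(5μF, Q=15μC, V=3.00V), C3(3μF, Q=18μC, V=6.00V), C4(2μF, Q=20μC, V=10.00V)
Op 1: GROUND 4: Q4=0; energy lost=100.000
Op 2: CLOSE 4-3: Q_total=18.00, C_total=5.00, V=3.60; Q4=7.20, Q3=10.80; dissipated=21.600
Op 3: CLOSE 1-3: Q_total=30.80, C_total=4.00, V=7.70; Q1=7.70, Q3=23.10; dissipated=100.860
Op 4: CLOSE 4-3: Q_total=30.30, C_total=5.00, V=6.06; Q4=12.12, Q3=18.18; dissipated=10.086
Op 5: CLOSE 3-1: Q_total=25.88, C_total=4.00, V=6.47; Q3=19.41, Q1=6.47; dissipated=1.009
Total dissipated: 233.555 μJ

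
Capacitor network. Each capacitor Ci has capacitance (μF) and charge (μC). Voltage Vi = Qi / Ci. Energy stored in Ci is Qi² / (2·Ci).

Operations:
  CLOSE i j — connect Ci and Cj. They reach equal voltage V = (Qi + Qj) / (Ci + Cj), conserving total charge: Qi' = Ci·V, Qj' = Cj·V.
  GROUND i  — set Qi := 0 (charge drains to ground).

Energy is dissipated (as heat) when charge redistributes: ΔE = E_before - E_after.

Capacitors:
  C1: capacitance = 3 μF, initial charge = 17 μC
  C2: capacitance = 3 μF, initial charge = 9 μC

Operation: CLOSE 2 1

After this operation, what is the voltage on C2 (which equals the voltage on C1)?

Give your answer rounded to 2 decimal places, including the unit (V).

Initial: C1(3μF, Q=17μC, V=5.67V), C2(3μF, Q=9μC, V=3.00V)
Op 1: CLOSE 2-1: Q_total=26.00, C_total=6.00, V=4.33; Q2=13.00, Q1=13.00; dissipated=5.333

Answer: 4.33 V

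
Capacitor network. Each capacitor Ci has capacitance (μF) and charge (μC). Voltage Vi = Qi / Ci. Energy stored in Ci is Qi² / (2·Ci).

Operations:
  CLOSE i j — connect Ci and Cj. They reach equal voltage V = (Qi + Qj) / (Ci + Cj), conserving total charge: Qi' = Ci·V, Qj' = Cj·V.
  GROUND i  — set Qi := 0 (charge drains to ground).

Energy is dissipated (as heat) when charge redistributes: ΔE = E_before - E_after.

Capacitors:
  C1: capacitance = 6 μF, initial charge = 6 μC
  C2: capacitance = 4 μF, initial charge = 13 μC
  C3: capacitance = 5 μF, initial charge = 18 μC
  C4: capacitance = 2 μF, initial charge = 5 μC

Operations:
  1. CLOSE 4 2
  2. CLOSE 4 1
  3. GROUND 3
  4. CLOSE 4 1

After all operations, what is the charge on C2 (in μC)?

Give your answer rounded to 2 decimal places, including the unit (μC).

Initial: C1(6μF, Q=6μC, V=1.00V), C2(4μF, Q=13μC, V=3.25V), C3(5μF, Q=18μC, V=3.60V), C4(2μF, Q=5μC, V=2.50V)
Op 1: CLOSE 4-2: Q_total=18.00, C_total=6.00, V=3.00; Q4=6.00, Q2=12.00; dissipated=0.375
Op 2: CLOSE 4-1: Q_total=12.00, C_total=8.00, V=1.50; Q4=3.00, Q1=9.00; dissipated=3.000
Op 3: GROUND 3: Q3=0; energy lost=32.400
Op 4: CLOSE 4-1: Q_total=12.00, C_total=8.00, V=1.50; Q4=3.00, Q1=9.00; dissipated=0.000
Final charges: Q1=9.00, Q2=12.00, Q3=0.00, Q4=3.00

Answer: 12.00 μC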